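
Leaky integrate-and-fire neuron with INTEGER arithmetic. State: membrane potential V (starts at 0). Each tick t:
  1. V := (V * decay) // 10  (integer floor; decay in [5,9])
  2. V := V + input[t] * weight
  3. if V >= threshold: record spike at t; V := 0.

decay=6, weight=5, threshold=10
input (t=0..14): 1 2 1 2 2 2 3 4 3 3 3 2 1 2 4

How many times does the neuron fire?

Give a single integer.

Answer: 12

Derivation:
t=0: input=1 -> V=5
t=1: input=2 -> V=0 FIRE
t=2: input=1 -> V=5
t=3: input=2 -> V=0 FIRE
t=4: input=2 -> V=0 FIRE
t=5: input=2 -> V=0 FIRE
t=6: input=3 -> V=0 FIRE
t=7: input=4 -> V=0 FIRE
t=8: input=3 -> V=0 FIRE
t=9: input=3 -> V=0 FIRE
t=10: input=3 -> V=0 FIRE
t=11: input=2 -> V=0 FIRE
t=12: input=1 -> V=5
t=13: input=2 -> V=0 FIRE
t=14: input=4 -> V=0 FIRE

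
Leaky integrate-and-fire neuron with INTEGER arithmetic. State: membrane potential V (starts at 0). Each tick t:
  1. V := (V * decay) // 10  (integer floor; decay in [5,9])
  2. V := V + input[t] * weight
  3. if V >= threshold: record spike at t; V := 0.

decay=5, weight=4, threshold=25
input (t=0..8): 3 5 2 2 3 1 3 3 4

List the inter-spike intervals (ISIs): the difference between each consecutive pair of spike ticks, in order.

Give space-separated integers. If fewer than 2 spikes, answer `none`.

Answer: 7

Derivation:
t=0: input=3 -> V=12
t=1: input=5 -> V=0 FIRE
t=2: input=2 -> V=8
t=3: input=2 -> V=12
t=4: input=3 -> V=18
t=5: input=1 -> V=13
t=6: input=3 -> V=18
t=7: input=3 -> V=21
t=8: input=4 -> V=0 FIRE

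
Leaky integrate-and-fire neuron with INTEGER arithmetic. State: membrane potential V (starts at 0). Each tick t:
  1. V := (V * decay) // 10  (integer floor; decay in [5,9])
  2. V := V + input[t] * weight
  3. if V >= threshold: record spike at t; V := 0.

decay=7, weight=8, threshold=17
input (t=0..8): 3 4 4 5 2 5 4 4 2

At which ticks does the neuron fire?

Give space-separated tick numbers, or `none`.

Answer: 0 1 2 3 5 6 7

Derivation:
t=0: input=3 -> V=0 FIRE
t=1: input=4 -> V=0 FIRE
t=2: input=4 -> V=0 FIRE
t=3: input=5 -> V=0 FIRE
t=4: input=2 -> V=16
t=5: input=5 -> V=0 FIRE
t=6: input=4 -> V=0 FIRE
t=7: input=4 -> V=0 FIRE
t=8: input=2 -> V=16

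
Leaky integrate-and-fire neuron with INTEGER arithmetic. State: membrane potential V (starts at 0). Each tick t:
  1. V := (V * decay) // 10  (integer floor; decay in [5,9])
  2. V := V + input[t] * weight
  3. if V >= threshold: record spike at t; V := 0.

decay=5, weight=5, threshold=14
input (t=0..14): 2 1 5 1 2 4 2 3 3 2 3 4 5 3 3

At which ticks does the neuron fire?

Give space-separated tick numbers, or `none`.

Answer: 2 5 7 8 10 11 12 13 14

Derivation:
t=0: input=2 -> V=10
t=1: input=1 -> V=10
t=2: input=5 -> V=0 FIRE
t=3: input=1 -> V=5
t=4: input=2 -> V=12
t=5: input=4 -> V=0 FIRE
t=6: input=2 -> V=10
t=7: input=3 -> V=0 FIRE
t=8: input=3 -> V=0 FIRE
t=9: input=2 -> V=10
t=10: input=3 -> V=0 FIRE
t=11: input=4 -> V=0 FIRE
t=12: input=5 -> V=0 FIRE
t=13: input=3 -> V=0 FIRE
t=14: input=3 -> V=0 FIRE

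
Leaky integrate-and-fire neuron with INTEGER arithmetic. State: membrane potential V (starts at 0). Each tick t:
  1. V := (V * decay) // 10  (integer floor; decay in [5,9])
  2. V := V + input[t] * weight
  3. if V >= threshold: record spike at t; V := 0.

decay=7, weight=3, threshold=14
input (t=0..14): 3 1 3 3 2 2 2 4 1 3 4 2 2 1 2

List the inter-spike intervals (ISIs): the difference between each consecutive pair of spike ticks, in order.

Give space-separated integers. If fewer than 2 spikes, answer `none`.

Answer: 3 2 3

Derivation:
t=0: input=3 -> V=9
t=1: input=1 -> V=9
t=2: input=3 -> V=0 FIRE
t=3: input=3 -> V=9
t=4: input=2 -> V=12
t=5: input=2 -> V=0 FIRE
t=6: input=2 -> V=6
t=7: input=4 -> V=0 FIRE
t=8: input=1 -> V=3
t=9: input=3 -> V=11
t=10: input=4 -> V=0 FIRE
t=11: input=2 -> V=6
t=12: input=2 -> V=10
t=13: input=1 -> V=10
t=14: input=2 -> V=13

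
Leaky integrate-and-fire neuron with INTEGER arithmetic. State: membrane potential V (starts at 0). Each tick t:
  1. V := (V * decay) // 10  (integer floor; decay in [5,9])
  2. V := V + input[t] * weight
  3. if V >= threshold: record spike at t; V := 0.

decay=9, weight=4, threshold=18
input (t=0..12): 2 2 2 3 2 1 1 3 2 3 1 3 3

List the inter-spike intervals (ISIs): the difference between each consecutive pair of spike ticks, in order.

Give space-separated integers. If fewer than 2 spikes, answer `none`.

t=0: input=2 -> V=8
t=1: input=2 -> V=15
t=2: input=2 -> V=0 FIRE
t=3: input=3 -> V=12
t=4: input=2 -> V=0 FIRE
t=5: input=1 -> V=4
t=6: input=1 -> V=7
t=7: input=3 -> V=0 FIRE
t=8: input=2 -> V=8
t=9: input=3 -> V=0 FIRE
t=10: input=1 -> V=4
t=11: input=3 -> V=15
t=12: input=3 -> V=0 FIRE

Answer: 2 3 2 3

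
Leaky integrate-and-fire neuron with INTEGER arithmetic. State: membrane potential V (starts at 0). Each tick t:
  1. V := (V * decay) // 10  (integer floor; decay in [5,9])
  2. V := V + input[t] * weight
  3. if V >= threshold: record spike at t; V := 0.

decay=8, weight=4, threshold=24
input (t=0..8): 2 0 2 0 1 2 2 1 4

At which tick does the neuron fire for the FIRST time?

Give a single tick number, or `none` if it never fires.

Answer: 8

Derivation:
t=0: input=2 -> V=8
t=1: input=0 -> V=6
t=2: input=2 -> V=12
t=3: input=0 -> V=9
t=4: input=1 -> V=11
t=5: input=2 -> V=16
t=6: input=2 -> V=20
t=7: input=1 -> V=20
t=8: input=4 -> V=0 FIRE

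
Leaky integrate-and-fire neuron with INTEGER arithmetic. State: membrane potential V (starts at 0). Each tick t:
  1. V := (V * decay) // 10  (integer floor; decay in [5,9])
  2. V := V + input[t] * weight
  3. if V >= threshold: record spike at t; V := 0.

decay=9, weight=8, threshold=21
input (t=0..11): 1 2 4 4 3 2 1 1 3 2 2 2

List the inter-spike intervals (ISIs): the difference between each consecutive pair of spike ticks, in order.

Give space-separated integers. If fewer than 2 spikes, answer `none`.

Answer: 1 1 1 2 2 2

Derivation:
t=0: input=1 -> V=8
t=1: input=2 -> V=0 FIRE
t=2: input=4 -> V=0 FIRE
t=3: input=4 -> V=0 FIRE
t=4: input=3 -> V=0 FIRE
t=5: input=2 -> V=16
t=6: input=1 -> V=0 FIRE
t=7: input=1 -> V=8
t=8: input=3 -> V=0 FIRE
t=9: input=2 -> V=16
t=10: input=2 -> V=0 FIRE
t=11: input=2 -> V=16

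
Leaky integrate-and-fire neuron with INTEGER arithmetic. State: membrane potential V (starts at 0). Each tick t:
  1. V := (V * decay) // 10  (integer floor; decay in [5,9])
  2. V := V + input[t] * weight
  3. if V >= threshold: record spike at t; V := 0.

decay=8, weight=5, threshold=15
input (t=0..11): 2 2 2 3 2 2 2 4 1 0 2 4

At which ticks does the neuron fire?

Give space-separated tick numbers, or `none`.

Answer: 1 3 5 7 11

Derivation:
t=0: input=2 -> V=10
t=1: input=2 -> V=0 FIRE
t=2: input=2 -> V=10
t=3: input=3 -> V=0 FIRE
t=4: input=2 -> V=10
t=5: input=2 -> V=0 FIRE
t=6: input=2 -> V=10
t=7: input=4 -> V=0 FIRE
t=8: input=1 -> V=5
t=9: input=0 -> V=4
t=10: input=2 -> V=13
t=11: input=4 -> V=0 FIRE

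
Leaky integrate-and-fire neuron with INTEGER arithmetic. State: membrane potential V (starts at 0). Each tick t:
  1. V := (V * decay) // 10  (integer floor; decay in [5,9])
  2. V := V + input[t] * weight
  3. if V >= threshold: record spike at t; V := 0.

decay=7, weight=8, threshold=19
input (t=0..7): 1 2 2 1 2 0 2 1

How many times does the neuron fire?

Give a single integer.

t=0: input=1 -> V=8
t=1: input=2 -> V=0 FIRE
t=2: input=2 -> V=16
t=3: input=1 -> V=0 FIRE
t=4: input=2 -> V=16
t=5: input=0 -> V=11
t=6: input=2 -> V=0 FIRE
t=7: input=1 -> V=8

Answer: 3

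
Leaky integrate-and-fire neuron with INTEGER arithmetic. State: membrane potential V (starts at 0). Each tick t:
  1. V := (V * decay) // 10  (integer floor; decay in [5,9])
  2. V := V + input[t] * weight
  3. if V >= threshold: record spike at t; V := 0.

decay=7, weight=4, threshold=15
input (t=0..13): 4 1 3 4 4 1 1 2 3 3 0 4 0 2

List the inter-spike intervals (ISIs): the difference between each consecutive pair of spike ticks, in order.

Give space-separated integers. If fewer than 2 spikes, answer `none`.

t=0: input=4 -> V=0 FIRE
t=1: input=1 -> V=4
t=2: input=3 -> V=14
t=3: input=4 -> V=0 FIRE
t=4: input=4 -> V=0 FIRE
t=5: input=1 -> V=4
t=6: input=1 -> V=6
t=7: input=2 -> V=12
t=8: input=3 -> V=0 FIRE
t=9: input=3 -> V=12
t=10: input=0 -> V=8
t=11: input=4 -> V=0 FIRE
t=12: input=0 -> V=0
t=13: input=2 -> V=8

Answer: 3 1 4 3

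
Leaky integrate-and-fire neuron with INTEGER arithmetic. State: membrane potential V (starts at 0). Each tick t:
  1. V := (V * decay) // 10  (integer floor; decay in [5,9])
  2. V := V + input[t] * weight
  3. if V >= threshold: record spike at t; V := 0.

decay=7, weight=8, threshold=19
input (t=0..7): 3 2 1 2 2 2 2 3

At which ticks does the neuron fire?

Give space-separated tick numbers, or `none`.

Answer: 0 2 4 6 7

Derivation:
t=0: input=3 -> V=0 FIRE
t=1: input=2 -> V=16
t=2: input=1 -> V=0 FIRE
t=3: input=2 -> V=16
t=4: input=2 -> V=0 FIRE
t=5: input=2 -> V=16
t=6: input=2 -> V=0 FIRE
t=7: input=3 -> V=0 FIRE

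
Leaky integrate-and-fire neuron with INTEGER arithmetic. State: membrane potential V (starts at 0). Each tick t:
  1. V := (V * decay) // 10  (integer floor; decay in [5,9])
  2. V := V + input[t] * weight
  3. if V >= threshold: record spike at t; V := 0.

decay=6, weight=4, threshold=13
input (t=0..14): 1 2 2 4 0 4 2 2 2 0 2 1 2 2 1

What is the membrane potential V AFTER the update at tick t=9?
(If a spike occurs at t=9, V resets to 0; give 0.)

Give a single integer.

t=0: input=1 -> V=4
t=1: input=2 -> V=10
t=2: input=2 -> V=0 FIRE
t=3: input=4 -> V=0 FIRE
t=4: input=0 -> V=0
t=5: input=4 -> V=0 FIRE
t=6: input=2 -> V=8
t=7: input=2 -> V=12
t=8: input=2 -> V=0 FIRE
t=9: input=0 -> V=0
t=10: input=2 -> V=8
t=11: input=1 -> V=8
t=12: input=2 -> V=12
t=13: input=2 -> V=0 FIRE
t=14: input=1 -> V=4

Answer: 0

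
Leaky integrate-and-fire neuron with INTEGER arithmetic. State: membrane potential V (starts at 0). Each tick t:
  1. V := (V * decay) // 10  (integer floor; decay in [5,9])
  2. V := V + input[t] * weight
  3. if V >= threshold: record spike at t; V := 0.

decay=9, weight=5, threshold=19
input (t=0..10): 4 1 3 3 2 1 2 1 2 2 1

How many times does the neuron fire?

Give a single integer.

Answer: 4

Derivation:
t=0: input=4 -> V=0 FIRE
t=1: input=1 -> V=5
t=2: input=3 -> V=0 FIRE
t=3: input=3 -> V=15
t=4: input=2 -> V=0 FIRE
t=5: input=1 -> V=5
t=6: input=2 -> V=14
t=7: input=1 -> V=17
t=8: input=2 -> V=0 FIRE
t=9: input=2 -> V=10
t=10: input=1 -> V=14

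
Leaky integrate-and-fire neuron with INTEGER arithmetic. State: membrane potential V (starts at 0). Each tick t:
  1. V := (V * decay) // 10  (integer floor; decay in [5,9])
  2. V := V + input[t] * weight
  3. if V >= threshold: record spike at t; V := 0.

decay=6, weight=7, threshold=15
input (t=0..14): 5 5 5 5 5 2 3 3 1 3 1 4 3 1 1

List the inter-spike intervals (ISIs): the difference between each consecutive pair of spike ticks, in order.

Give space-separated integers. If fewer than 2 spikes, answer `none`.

t=0: input=5 -> V=0 FIRE
t=1: input=5 -> V=0 FIRE
t=2: input=5 -> V=0 FIRE
t=3: input=5 -> V=0 FIRE
t=4: input=5 -> V=0 FIRE
t=5: input=2 -> V=14
t=6: input=3 -> V=0 FIRE
t=7: input=3 -> V=0 FIRE
t=8: input=1 -> V=7
t=9: input=3 -> V=0 FIRE
t=10: input=1 -> V=7
t=11: input=4 -> V=0 FIRE
t=12: input=3 -> V=0 FIRE
t=13: input=1 -> V=7
t=14: input=1 -> V=11

Answer: 1 1 1 1 2 1 2 2 1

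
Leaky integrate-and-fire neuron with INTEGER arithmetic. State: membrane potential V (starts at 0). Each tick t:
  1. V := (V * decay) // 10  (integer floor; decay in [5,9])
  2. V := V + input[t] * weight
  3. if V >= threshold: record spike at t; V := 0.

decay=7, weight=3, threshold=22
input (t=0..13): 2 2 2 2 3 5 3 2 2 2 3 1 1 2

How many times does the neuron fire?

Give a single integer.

t=0: input=2 -> V=6
t=1: input=2 -> V=10
t=2: input=2 -> V=13
t=3: input=2 -> V=15
t=4: input=3 -> V=19
t=5: input=5 -> V=0 FIRE
t=6: input=3 -> V=9
t=7: input=2 -> V=12
t=8: input=2 -> V=14
t=9: input=2 -> V=15
t=10: input=3 -> V=19
t=11: input=1 -> V=16
t=12: input=1 -> V=14
t=13: input=2 -> V=15

Answer: 1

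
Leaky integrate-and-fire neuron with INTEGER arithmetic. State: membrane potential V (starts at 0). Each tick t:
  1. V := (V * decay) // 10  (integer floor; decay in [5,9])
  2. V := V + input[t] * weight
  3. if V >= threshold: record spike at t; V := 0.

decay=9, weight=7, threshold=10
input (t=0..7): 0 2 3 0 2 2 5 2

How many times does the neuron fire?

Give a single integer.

Answer: 6

Derivation:
t=0: input=0 -> V=0
t=1: input=2 -> V=0 FIRE
t=2: input=3 -> V=0 FIRE
t=3: input=0 -> V=0
t=4: input=2 -> V=0 FIRE
t=5: input=2 -> V=0 FIRE
t=6: input=5 -> V=0 FIRE
t=7: input=2 -> V=0 FIRE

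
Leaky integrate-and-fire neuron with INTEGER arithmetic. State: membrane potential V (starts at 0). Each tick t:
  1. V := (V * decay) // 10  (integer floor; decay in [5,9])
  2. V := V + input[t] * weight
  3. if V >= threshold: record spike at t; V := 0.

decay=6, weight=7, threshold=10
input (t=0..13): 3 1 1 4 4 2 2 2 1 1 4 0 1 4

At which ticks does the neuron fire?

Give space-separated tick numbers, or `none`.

Answer: 0 2 3 4 5 6 7 9 10 13

Derivation:
t=0: input=3 -> V=0 FIRE
t=1: input=1 -> V=7
t=2: input=1 -> V=0 FIRE
t=3: input=4 -> V=0 FIRE
t=4: input=4 -> V=0 FIRE
t=5: input=2 -> V=0 FIRE
t=6: input=2 -> V=0 FIRE
t=7: input=2 -> V=0 FIRE
t=8: input=1 -> V=7
t=9: input=1 -> V=0 FIRE
t=10: input=4 -> V=0 FIRE
t=11: input=0 -> V=0
t=12: input=1 -> V=7
t=13: input=4 -> V=0 FIRE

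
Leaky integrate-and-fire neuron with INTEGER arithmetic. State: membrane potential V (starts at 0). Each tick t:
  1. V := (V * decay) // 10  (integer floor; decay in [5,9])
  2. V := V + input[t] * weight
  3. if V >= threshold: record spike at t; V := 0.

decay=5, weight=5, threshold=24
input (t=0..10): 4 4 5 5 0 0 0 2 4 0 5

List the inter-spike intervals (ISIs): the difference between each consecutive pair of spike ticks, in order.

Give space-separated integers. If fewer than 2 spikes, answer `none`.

Answer: 1 1 5 2

Derivation:
t=0: input=4 -> V=20
t=1: input=4 -> V=0 FIRE
t=2: input=5 -> V=0 FIRE
t=3: input=5 -> V=0 FIRE
t=4: input=0 -> V=0
t=5: input=0 -> V=0
t=6: input=0 -> V=0
t=7: input=2 -> V=10
t=8: input=4 -> V=0 FIRE
t=9: input=0 -> V=0
t=10: input=5 -> V=0 FIRE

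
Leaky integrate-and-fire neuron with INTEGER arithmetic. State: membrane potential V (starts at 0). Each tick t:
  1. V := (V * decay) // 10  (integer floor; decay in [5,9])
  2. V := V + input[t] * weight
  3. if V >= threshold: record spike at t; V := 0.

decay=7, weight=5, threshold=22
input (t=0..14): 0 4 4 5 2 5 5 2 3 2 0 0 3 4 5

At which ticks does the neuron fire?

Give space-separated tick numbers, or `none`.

Answer: 2 3 5 6 8 13 14

Derivation:
t=0: input=0 -> V=0
t=1: input=4 -> V=20
t=2: input=4 -> V=0 FIRE
t=3: input=5 -> V=0 FIRE
t=4: input=2 -> V=10
t=5: input=5 -> V=0 FIRE
t=6: input=5 -> V=0 FIRE
t=7: input=2 -> V=10
t=8: input=3 -> V=0 FIRE
t=9: input=2 -> V=10
t=10: input=0 -> V=7
t=11: input=0 -> V=4
t=12: input=3 -> V=17
t=13: input=4 -> V=0 FIRE
t=14: input=5 -> V=0 FIRE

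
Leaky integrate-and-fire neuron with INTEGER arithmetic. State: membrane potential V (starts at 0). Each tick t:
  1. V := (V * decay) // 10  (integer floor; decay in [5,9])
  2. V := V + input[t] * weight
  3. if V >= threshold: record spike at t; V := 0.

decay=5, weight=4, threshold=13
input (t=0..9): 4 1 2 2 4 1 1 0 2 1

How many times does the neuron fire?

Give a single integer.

t=0: input=4 -> V=0 FIRE
t=1: input=1 -> V=4
t=2: input=2 -> V=10
t=3: input=2 -> V=0 FIRE
t=4: input=4 -> V=0 FIRE
t=5: input=1 -> V=4
t=6: input=1 -> V=6
t=7: input=0 -> V=3
t=8: input=2 -> V=9
t=9: input=1 -> V=8

Answer: 3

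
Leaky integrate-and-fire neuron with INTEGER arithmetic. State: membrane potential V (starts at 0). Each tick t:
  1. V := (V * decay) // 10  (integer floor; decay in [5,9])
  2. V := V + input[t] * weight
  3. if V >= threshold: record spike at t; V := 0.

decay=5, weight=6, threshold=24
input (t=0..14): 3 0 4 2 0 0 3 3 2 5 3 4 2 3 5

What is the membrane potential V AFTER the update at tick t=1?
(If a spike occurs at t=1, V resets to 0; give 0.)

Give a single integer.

Answer: 9

Derivation:
t=0: input=3 -> V=18
t=1: input=0 -> V=9
t=2: input=4 -> V=0 FIRE
t=3: input=2 -> V=12
t=4: input=0 -> V=6
t=5: input=0 -> V=3
t=6: input=3 -> V=19
t=7: input=3 -> V=0 FIRE
t=8: input=2 -> V=12
t=9: input=5 -> V=0 FIRE
t=10: input=3 -> V=18
t=11: input=4 -> V=0 FIRE
t=12: input=2 -> V=12
t=13: input=3 -> V=0 FIRE
t=14: input=5 -> V=0 FIRE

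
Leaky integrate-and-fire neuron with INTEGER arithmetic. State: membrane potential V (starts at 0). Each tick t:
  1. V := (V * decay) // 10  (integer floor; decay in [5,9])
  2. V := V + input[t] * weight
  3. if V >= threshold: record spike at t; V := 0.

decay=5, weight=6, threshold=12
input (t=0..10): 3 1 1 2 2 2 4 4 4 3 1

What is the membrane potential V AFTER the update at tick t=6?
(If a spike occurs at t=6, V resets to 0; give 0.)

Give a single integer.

t=0: input=3 -> V=0 FIRE
t=1: input=1 -> V=6
t=2: input=1 -> V=9
t=3: input=2 -> V=0 FIRE
t=4: input=2 -> V=0 FIRE
t=5: input=2 -> V=0 FIRE
t=6: input=4 -> V=0 FIRE
t=7: input=4 -> V=0 FIRE
t=8: input=4 -> V=0 FIRE
t=9: input=3 -> V=0 FIRE
t=10: input=1 -> V=6

Answer: 0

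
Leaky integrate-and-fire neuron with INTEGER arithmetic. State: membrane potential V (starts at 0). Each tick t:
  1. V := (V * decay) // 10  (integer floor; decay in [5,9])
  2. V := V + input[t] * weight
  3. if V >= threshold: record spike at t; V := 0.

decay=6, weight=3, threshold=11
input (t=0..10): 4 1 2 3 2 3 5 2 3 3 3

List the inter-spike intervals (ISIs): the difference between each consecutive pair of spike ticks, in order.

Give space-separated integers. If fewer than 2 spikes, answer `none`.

t=0: input=4 -> V=0 FIRE
t=1: input=1 -> V=3
t=2: input=2 -> V=7
t=3: input=3 -> V=0 FIRE
t=4: input=2 -> V=6
t=5: input=3 -> V=0 FIRE
t=6: input=5 -> V=0 FIRE
t=7: input=2 -> V=6
t=8: input=3 -> V=0 FIRE
t=9: input=3 -> V=9
t=10: input=3 -> V=0 FIRE

Answer: 3 2 1 2 2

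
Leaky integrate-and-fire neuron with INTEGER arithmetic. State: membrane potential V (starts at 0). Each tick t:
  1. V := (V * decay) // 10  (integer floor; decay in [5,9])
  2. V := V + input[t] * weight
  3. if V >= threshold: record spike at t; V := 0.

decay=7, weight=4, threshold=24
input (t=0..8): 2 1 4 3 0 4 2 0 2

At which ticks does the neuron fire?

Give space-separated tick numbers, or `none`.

t=0: input=2 -> V=8
t=1: input=1 -> V=9
t=2: input=4 -> V=22
t=3: input=3 -> V=0 FIRE
t=4: input=0 -> V=0
t=5: input=4 -> V=16
t=6: input=2 -> V=19
t=7: input=0 -> V=13
t=8: input=2 -> V=17

Answer: 3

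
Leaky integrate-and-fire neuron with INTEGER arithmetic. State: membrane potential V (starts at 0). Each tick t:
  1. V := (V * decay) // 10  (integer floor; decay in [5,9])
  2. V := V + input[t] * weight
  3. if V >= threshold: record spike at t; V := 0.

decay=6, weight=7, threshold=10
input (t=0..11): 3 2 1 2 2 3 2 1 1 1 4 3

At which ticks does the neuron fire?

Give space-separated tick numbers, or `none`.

t=0: input=3 -> V=0 FIRE
t=1: input=2 -> V=0 FIRE
t=2: input=1 -> V=7
t=3: input=2 -> V=0 FIRE
t=4: input=2 -> V=0 FIRE
t=5: input=3 -> V=0 FIRE
t=6: input=2 -> V=0 FIRE
t=7: input=1 -> V=7
t=8: input=1 -> V=0 FIRE
t=9: input=1 -> V=7
t=10: input=4 -> V=0 FIRE
t=11: input=3 -> V=0 FIRE

Answer: 0 1 3 4 5 6 8 10 11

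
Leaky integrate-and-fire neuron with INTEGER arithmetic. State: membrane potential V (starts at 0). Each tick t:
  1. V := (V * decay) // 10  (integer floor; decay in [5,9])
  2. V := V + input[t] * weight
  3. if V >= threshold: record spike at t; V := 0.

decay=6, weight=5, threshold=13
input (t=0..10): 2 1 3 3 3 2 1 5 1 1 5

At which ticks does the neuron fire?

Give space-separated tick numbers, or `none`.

t=0: input=2 -> V=10
t=1: input=1 -> V=11
t=2: input=3 -> V=0 FIRE
t=3: input=3 -> V=0 FIRE
t=4: input=3 -> V=0 FIRE
t=5: input=2 -> V=10
t=6: input=1 -> V=11
t=7: input=5 -> V=0 FIRE
t=8: input=1 -> V=5
t=9: input=1 -> V=8
t=10: input=5 -> V=0 FIRE

Answer: 2 3 4 7 10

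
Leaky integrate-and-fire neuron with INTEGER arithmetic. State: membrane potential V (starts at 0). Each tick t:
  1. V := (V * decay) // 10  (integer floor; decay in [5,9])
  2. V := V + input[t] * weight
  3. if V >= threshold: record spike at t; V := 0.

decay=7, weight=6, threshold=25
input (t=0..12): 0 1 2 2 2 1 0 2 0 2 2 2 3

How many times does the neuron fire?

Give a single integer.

Answer: 2

Derivation:
t=0: input=0 -> V=0
t=1: input=1 -> V=6
t=2: input=2 -> V=16
t=3: input=2 -> V=23
t=4: input=2 -> V=0 FIRE
t=5: input=1 -> V=6
t=6: input=0 -> V=4
t=7: input=2 -> V=14
t=8: input=0 -> V=9
t=9: input=2 -> V=18
t=10: input=2 -> V=24
t=11: input=2 -> V=0 FIRE
t=12: input=3 -> V=18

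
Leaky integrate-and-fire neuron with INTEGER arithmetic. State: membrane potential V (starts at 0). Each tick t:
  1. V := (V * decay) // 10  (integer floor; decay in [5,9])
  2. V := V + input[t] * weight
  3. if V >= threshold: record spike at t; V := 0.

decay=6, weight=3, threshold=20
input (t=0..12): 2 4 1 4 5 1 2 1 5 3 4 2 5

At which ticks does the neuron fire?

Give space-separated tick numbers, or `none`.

t=0: input=2 -> V=6
t=1: input=4 -> V=15
t=2: input=1 -> V=12
t=3: input=4 -> V=19
t=4: input=5 -> V=0 FIRE
t=5: input=1 -> V=3
t=6: input=2 -> V=7
t=7: input=1 -> V=7
t=8: input=5 -> V=19
t=9: input=3 -> V=0 FIRE
t=10: input=4 -> V=12
t=11: input=2 -> V=13
t=12: input=5 -> V=0 FIRE

Answer: 4 9 12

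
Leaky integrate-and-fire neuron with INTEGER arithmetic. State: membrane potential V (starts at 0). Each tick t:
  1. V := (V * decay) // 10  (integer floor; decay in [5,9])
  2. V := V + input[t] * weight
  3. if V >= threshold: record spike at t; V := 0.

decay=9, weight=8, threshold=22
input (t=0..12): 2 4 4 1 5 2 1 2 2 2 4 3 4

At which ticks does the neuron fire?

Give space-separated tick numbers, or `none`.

Answer: 1 2 4 6 8 10 11 12

Derivation:
t=0: input=2 -> V=16
t=1: input=4 -> V=0 FIRE
t=2: input=4 -> V=0 FIRE
t=3: input=1 -> V=8
t=4: input=5 -> V=0 FIRE
t=5: input=2 -> V=16
t=6: input=1 -> V=0 FIRE
t=7: input=2 -> V=16
t=8: input=2 -> V=0 FIRE
t=9: input=2 -> V=16
t=10: input=4 -> V=0 FIRE
t=11: input=3 -> V=0 FIRE
t=12: input=4 -> V=0 FIRE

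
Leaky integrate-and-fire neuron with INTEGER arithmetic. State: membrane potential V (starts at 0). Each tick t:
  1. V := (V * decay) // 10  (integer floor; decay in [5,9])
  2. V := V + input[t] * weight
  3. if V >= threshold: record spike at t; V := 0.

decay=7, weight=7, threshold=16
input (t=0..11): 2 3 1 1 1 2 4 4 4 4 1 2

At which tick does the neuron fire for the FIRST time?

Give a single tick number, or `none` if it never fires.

Answer: 1

Derivation:
t=0: input=2 -> V=14
t=1: input=3 -> V=0 FIRE
t=2: input=1 -> V=7
t=3: input=1 -> V=11
t=4: input=1 -> V=14
t=5: input=2 -> V=0 FIRE
t=6: input=4 -> V=0 FIRE
t=7: input=4 -> V=0 FIRE
t=8: input=4 -> V=0 FIRE
t=9: input=4 -> V=0 FIRE
t=10: input=1 -> V=7
t=11: input=2 -> V=0 FIRE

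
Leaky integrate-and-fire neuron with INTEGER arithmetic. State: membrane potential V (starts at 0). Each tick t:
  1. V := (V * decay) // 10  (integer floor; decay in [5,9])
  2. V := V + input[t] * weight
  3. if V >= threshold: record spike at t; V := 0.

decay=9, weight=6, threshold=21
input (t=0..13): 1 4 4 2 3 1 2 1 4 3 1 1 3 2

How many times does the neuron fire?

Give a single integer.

t=0: input=1 -> V=6
t=1: input=4 -> V=0 FIRE
t=2: input=4 -> V=0 FIRE
t=3: input=2 -> V=12
t=4: input=3 -> V=0 FIRE
t=5: input=1 -> V=6
t=6: input=2 -> V=17
t=7: input=1 -> V=0 FIRE
t=8: input=4 -> V=0 FIRE
t=9: input=3 -> V=18
t=10: input=1 -> V=0 FIRE
t=11: input=1 -> V=6
t=12: input=3 -> V=0 FIRE
t=13: input=2 -> V=12

Answer: 7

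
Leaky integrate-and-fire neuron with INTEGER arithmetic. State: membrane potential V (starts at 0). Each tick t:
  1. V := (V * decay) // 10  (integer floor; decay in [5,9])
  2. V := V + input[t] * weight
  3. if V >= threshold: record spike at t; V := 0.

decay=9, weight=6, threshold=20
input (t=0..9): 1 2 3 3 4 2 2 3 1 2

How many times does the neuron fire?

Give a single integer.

t=0: input=1 -> V=6
t=1: input=2 -> V=17
t=2: input=3 -> V=0 FIRE
t=3: input=3 -> V=18
t=4: input=4 -> V=0 FIRE
t=5: input=2 -> V=12
t=6: input=2 -> V=0 FIRE
t=7: input=3 -> V=18
t=8: input=1 -> V=0 FIRE
t=9: input=2 -> V=12

Answer: 4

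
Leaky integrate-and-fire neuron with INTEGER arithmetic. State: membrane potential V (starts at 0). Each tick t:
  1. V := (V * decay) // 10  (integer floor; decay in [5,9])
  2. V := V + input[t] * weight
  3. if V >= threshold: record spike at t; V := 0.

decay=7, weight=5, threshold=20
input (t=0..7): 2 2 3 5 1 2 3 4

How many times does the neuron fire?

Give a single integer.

Answer: 4

Derivation:
t=0: input=2 -> V=10
t=1: input=2 -> V=17
t=2: input=3 -> V=0 FIRE
t=3: input=5 -> V=0 FIRE
t=4: input=1 -> V=5
t=5: input=2 -> V=13
t=6: input=3 -> V=0 FIRE
t=7: input=4 -> V=0 FIRE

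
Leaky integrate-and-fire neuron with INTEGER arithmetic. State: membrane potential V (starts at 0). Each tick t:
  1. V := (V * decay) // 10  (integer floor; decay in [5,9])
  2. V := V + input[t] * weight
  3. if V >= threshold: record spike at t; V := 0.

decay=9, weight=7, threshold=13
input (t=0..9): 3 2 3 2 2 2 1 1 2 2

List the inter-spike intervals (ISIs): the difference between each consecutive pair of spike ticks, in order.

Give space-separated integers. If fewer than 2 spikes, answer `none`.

Answer: 1 1 1 1 1 2 1 1

Derivation:
t=0: input=3 -> V=0 FIRE
t=1: input=2 -> V=0 FIRE
t=2: input=3 -> V=0 FIRE
t=3: input=2 -> V=0 FIRE
t=4: input=2 -> V=0 FIRE
t=5: input=2 -> V=0 FIRE
t=6: input=1 -> V=7
t=7: input=1 -> V=0 FIRE
t=8: input=2 -> V=0 FIRE
t=9: input=2 -> V=0 FIRE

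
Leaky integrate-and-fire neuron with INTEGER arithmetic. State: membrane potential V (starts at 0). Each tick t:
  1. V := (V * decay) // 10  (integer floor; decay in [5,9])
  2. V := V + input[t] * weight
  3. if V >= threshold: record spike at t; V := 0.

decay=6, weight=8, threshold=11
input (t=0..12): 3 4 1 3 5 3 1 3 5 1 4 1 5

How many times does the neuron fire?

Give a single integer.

t=0: input=3 -> V=0 FIRE
t=1: input=4 -> V=0 FIRE
t=2: input=1 -> V=8
t=3: input=3 -> V=0 FIRE
t=4: input=5 -> V=0 FIRE
t=5: input=3 -> V=0 FIRE
t=6: input=1 -> V=8
t=7: input=3 -> V=0 FIRE
t=8: input=5 -> V=0 FIRE
t=9: input=1 -> V=8
t=10: input=4 -> V=0 FIRE
t=11: input=1 -> V=8
t=12: input=5 -> V=0 FIRE

Answer: 9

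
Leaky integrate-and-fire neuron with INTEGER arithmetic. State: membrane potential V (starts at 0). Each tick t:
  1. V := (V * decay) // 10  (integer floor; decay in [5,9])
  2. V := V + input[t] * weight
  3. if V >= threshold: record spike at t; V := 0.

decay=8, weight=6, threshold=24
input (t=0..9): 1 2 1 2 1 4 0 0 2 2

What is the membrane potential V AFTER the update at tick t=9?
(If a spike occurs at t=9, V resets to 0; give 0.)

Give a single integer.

Answer: 21

Derivation:
t=0: input=1 -> V=6
t=1: input=2 -> V=16
t=2: input=1 -> V=18
t=3: input=2 -> V=0 FIRE
t=4: input=1 -> V=6
t=5: input=4 -> V=0 FIRE
t=6: input=0 -> V=0
t=7: input=0 -> V=0
t=8: input=2 -> V=12
t=9: input=2 -> V=21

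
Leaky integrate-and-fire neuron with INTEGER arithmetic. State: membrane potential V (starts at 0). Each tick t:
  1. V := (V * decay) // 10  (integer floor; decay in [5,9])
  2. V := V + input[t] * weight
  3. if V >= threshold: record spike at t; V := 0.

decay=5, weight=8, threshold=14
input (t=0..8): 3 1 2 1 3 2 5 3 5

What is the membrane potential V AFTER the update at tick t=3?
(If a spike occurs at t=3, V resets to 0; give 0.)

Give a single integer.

t=0: input=3 -> V=0 FIRE
t=1: input=1 -> V=8
t=2: input=2 -> V=0 FIRE
t=3: input=1 -> V=8
t=4: input=3 -> V=0 FIRE
t=5: input=2 -> V=0 FIRE
t=6: input=5 -> V=0 FIRE
t=7: input=3 -> V=0 FIRE
t=8: input=5 -> V=0 FIRE

Answer: 8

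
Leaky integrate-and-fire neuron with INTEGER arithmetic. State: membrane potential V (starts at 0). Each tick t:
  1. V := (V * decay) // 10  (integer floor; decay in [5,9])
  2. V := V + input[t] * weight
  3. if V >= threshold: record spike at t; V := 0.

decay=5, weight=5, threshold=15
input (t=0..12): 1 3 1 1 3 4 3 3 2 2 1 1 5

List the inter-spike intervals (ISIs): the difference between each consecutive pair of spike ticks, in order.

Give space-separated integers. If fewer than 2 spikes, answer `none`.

t=0: input=1 -> V=5
t=1: input=3 -> V=0 FIRE
t=2: input=1 -> V=5
t=3: input=1 -> V=7
t=4: input=3 -> V=0 FIRE
t=5: input=4 -> V=0 FIRE
t=6: input=3 -> V=0 FIRE
t=7: input=3 -> V=0 FIRE
t=8: input=2 -> V=10
t=9: input=2 -> V=0 FIRE
t=10: input=1 -> V=5
t=11: input=1 -> V=7
t=12: input=5 -> V=0 FIRE

Answer: 3 1 1 1 2 3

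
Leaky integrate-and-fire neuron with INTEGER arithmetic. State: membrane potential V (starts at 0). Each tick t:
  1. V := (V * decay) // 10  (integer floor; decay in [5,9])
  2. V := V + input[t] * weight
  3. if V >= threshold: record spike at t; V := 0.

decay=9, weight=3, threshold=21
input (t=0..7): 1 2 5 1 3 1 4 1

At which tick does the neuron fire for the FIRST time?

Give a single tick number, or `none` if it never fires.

t=0: input=1 -> V=3
t=1: input=2 -> V=8
t=2: input=5 -> V=0 FIRE
t=3: input=1 -> V=3
t=4: input=3 -> V=11
t=5: input=1 -> V=12
t=6: input=4 -> V=0 FIRE
t=7: input=1 -> V=3

Answer: 2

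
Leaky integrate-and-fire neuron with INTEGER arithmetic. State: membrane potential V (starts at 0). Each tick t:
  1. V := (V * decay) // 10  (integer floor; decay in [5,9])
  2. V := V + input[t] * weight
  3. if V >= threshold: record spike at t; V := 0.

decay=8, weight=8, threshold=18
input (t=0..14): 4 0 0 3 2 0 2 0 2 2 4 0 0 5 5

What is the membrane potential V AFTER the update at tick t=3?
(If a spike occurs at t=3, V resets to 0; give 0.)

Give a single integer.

t=0: input=4 -> V=0 FIRE
t=1: input=0 -> V=0
t=2: input=0 -> V=0
t=3: input=3 -> V=0 FIRE
t=4: input=2 -> V=16
t=5: input=0 -> V=12
t=6: input=2 -> V=0 FIRE
t=7: input=0 -> V=0
t=8: input=2 -> V=16
t=9: input=2 -> V=0 FIRE
t=10: input=4 -> V=0 FIRE
t=11: input=0 -> V=0
t=12: input=0 -> V=0
t=13: input=5 -> V=0 FIRE
t=14: input=5 -> V=0 FIRE

Answer: 0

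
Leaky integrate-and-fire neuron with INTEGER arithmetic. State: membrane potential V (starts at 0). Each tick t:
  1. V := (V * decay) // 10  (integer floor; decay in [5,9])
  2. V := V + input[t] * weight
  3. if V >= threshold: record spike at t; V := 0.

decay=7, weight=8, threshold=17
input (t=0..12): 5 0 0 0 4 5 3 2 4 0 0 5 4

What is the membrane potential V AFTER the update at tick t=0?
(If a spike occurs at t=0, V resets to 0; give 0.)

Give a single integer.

Answer: 0

Derivation:
t=0: input=5 -> V=0 FIRE
t=1: input=0 -> V=0
t=2: input=0 -> V=0
t=3: input=0 -> V=0
t=4: input=4 -> V=0 FIRE
t=5: input=5 -> V=0 FIRE
t=6: input=3 -> V=0 FIRE
t=7: input=2 -> V=16
t=8: input=4 -> V=0 FIRE
t=9: input=0 -> V=0
t=10: input=0 -> V=0
t=11: input=5 -> V=0 FIRE
t=12: input=4 -> V=0 FIRE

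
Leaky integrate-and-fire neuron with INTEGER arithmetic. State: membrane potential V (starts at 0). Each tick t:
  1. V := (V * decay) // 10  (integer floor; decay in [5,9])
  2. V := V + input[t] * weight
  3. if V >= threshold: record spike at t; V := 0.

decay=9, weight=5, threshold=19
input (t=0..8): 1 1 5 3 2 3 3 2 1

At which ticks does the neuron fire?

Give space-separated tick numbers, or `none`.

t=0: input=1 -> V=5
t=1: input=1 -> V=9
t=2: input=5 -> V=0 FIRE
t=3: input=3 -> V=15
t=4: input=2 -> V=0 FIRE
t=5: input=3 -> V=15
t=6: input=3 -> V=0 FIRE
t=7: input=2 -> V=10
t=8: input=1 -> V=14

Answer: 2 4 6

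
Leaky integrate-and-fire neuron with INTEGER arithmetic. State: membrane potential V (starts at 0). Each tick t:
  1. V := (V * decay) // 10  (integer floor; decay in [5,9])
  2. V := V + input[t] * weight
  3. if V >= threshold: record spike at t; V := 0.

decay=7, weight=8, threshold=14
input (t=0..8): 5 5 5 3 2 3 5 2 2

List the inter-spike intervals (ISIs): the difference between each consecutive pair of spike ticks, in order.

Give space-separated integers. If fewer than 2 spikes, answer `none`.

Answer: 1 1 1 1 1 1 1 1

Derivation:
t=0: input=5 -> V=0 FIRE
t=1: input=5 -> V=0 FIRE
t=2: input=5 -> V=0 FIRE
t=3: input=3 -> V=0 FIRE
t=4: input=2 -> V=0 FIRE
t=5: input=3 -> V=0 FIRE
t=6: input=5 -> V=0 FIRE
t=7: input=2 -> V=0 FIRE
t=8: input=2 -> V=0 FIRE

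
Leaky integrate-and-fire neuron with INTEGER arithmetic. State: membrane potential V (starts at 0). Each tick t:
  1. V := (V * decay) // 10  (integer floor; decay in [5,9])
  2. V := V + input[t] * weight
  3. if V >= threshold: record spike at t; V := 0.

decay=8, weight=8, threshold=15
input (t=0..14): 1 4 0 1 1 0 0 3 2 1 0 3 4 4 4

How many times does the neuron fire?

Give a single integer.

t=0: input=1 -> V=8
t=1: input=4 -> V=0 FIRE
t=2: input=0 -> V=0
t=3: input=1 -> V=8
t=4: input=1 -> V=14
t=5: input=0 -> V=11
t=6: input=0 -> V=8
t=7: input=3 -> V=0 FIRE
t=8: input=2 -> V=0 FIRE
t=9: input=1 -> V=8
t=10: input=0 -> V=6
t=11: input=3 -> V=0 FIRE
t=12: input=4 -> V=0 FIRE
t=13: input=4 -> V=0 FIRE
t=14: input=4 -> V=0 FIRE

Answer: 7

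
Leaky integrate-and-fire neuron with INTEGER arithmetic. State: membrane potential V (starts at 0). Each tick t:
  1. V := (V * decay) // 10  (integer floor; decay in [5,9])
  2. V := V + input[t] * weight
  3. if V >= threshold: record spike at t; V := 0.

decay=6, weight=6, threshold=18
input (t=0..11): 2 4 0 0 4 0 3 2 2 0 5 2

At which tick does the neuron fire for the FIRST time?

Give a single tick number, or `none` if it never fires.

Answer: 1

Derivation:
t=0: input=2 -> V=12
t=1: input=4 -> V=0 FIRE
t=2: input=0 -> V=0
t=3: input=0 -> V=0
t=4: input=4 -> V=0 FIRE
t=5: input=0 -> V=0
t=6: input=3 -> V=0 FIRE
t=7: input=2 -> V=12
t=8: input=2 -> V=0 FIRE
t=9: input=0 -> V=0
t=10: input=5 -> V=0 FIRE
t=11: input=2 -> V=12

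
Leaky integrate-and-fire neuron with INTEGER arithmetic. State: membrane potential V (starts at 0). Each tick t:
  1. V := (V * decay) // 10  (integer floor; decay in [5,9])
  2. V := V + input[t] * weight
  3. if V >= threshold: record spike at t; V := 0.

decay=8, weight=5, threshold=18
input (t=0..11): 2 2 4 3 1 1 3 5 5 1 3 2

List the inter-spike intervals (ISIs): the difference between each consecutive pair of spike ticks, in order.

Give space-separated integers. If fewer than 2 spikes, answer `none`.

Answer: 1 3 2 1 2

Derivation:
t=0: input=2 -> V=10
t=1: input=2 -> V=0 FIRE
t=2: input=4 -> V=0 FIRE
t=3: input=3 -> V=15
t=4: input=1 -> V=17
t=5: input=1 -> V=0 FIRE
t=6: input=3 -> V=15
t=7: input=5 -> V=0 FIRE
t=8: input=5 -> V=0 FIRE
t=9: input=1 -> V=5
t=10: input=3 -> V=0 FIRE
t=11: input=2 -> V=10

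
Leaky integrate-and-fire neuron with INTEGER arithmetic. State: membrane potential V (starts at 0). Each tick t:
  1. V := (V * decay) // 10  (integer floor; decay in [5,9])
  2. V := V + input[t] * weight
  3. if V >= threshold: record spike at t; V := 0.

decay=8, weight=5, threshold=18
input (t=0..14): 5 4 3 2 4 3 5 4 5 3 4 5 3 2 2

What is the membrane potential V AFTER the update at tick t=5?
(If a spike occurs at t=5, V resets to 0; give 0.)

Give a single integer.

Answer: 15

Derivation:
t=0: input=5 -> V=0 FIRE
t=1: input=4 -> V=0 FIRE
t=2: input=3 -> V=15
t=3: input=2 -> V=0 FIRE
t=4: input=4 -> V=0 FIRE
t=5: input=3 -> V=15
t=6: input=5 -> V=0 FIRE
t=7: input=4 -> V=0 FIRE
t=8: input=5 -> V=0 FIRE
t=9: input=3 -> V=15
t=10: input=4 -> V=0 FIRE
t=11: input=5 -> V=0 FIRE
t=12: input=3 -> V=15
t=13: input=2 -> V=0 FIRE
t=14: input=2 -> V=10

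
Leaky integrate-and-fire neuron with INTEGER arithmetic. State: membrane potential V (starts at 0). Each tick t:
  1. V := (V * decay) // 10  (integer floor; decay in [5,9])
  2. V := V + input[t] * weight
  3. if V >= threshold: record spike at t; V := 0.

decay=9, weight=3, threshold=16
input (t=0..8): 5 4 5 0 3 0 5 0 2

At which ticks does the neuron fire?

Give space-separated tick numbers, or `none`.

Answer: 1 4 8

Derivation:
t=0: input=5 -> V=15
t=1: input=4 -> V=0 FIRE
t=2: input=5 -> V=15
t=3: input=0 -> V=13
t=4: input=3 -> V=0 FIRE
t=5: input=0 -> V=0
t=6: input=5 -> V=15
t=7: input=0 -> V=13
t=8: input=2 -> V=0 FIRE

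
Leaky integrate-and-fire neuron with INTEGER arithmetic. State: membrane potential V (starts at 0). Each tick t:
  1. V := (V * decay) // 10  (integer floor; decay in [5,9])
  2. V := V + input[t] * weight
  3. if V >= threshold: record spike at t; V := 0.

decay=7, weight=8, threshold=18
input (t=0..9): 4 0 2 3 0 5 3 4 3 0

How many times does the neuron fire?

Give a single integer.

Answer: 6

Derivation:
t=0: input=4 -> V=0 FIRE
t=1: input=0 -> V=0
t=2: input=2 -> V=16
t=3: input=3 -> V=0 FIRE
t=4: input=0 -> V=0
t=5: input=5 -> V=0 FIRE
t=6: input=3 -> V=0 FIRE
t=7: input=4 -> V=0 FIRE
t=8: input=3 -> V=0 FIRE
t=9: input=0 -> V=0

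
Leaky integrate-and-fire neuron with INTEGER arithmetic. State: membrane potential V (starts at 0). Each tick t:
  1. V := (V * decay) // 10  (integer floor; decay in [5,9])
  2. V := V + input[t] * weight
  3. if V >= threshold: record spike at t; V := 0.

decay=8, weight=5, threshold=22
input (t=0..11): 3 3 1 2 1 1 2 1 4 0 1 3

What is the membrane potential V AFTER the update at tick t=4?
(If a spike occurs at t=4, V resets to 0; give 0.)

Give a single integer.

Answer: 16

Derivation:
t=0: input=3 -> V=15
t=1: input=3 -> V=0 FIRE
t=2: input=1 -> V=5
t=3: input=2 -> V=14
t=4: input=1 -> V=16
t=5: input=1 -> V=17
t=6: input=2 -> V=0 FIRE
t=7: input=1 -> V=5
t=8: input=4 -> V=0 FIRE
t=9: input=0 -> V=0
t=10: input=1 -> V=5
t=11: input=3 -> V=19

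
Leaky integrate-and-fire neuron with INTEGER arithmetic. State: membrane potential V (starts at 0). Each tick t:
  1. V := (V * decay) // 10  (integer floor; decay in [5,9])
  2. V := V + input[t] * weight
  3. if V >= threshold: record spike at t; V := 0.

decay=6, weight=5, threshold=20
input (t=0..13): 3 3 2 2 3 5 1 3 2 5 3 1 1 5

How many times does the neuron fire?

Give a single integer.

t=0: input=3 -> V=15
t=1: input=3 -> V=0 FIRE
t=2: input=2 -> V=10
t=3: input=2 -> V=16
t=4: input=3 -> V=0 FIRE
t=5: input=5 -> V=0 FIRE
t=6: input=1 -> V=5
t=7: input=3 -> V=18
t=8: input=2 -> V=0 FIRE
t=9: input=5 -> V=0 FIRE
t=10: input=3 -> V=15
t=11: input=1 -> V=14
t=12: input=1 -> V=13
t=13: input=5 -> V=0 FIRE

Answer: 6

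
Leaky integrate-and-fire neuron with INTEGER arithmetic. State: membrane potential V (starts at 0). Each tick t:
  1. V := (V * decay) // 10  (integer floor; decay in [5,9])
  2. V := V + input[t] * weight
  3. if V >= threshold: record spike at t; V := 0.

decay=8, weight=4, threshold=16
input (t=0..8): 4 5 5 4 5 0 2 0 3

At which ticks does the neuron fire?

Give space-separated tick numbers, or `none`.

t=0: input=4 -> V=0 FIRE
t=1: input=5 -> V=0 FIRE
t=2: input=5 -> V=0 FIRE
t=3: input=4 -> V=0 FIRE
t=4: input=5 -> V=0 FIRE
t=5: input=0 -> V=0
t=6: input=2 -> V=8
t=7: input=0 -> V=6
t=8: input=3 -> V=0 FIRE

Answer: 0 1 2 3 4 8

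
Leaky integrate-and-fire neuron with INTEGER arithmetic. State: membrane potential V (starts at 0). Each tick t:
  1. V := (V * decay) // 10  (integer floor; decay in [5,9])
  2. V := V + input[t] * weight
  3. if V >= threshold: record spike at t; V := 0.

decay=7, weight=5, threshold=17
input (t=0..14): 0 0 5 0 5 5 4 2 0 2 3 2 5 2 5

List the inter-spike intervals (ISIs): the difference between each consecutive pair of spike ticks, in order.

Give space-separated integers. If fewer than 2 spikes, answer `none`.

Answer: 2 1 1 4 2 2

Derivation:
t=0: input=0 -> V=0
t=1: input=0 -> V=0
t=2: input=5 -> V=0 FIRE
t=3: input=0 -> V=0
t=4: input=5 -> V=0 FIRE
t=5: input=5 -> V=0 FIRE
t=6: input=4 -> V=0 FIRE
t=7: input=2 -> V=10
t=8: input=0 -> V=7
t=9: input=2 -> V=14
t=10: input=3 -> V=0 FIRE
t=11: input=2 -> V=10
t=12: input=5 -> V=0 FIRE
t=13: input=2 -> V=10
t=14: input=5 -> V=0 FIRE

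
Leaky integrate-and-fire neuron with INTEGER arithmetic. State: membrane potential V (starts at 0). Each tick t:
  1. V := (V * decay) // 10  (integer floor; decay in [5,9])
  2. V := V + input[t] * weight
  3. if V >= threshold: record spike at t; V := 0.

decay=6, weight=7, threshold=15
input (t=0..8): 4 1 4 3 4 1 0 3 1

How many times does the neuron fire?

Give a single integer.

Answer: 5

Derivation:
t=0: input=4 -> V=0 FIRE
t=1: input=1 -> V=7
t=2: input=4 -> V=0 FIRE
t=3: input=3 -> V=0 FIRE
t=4: input=4 -> V=0 FIRE
t=5: input=1 -> V=7
t=6: input=0 -> V=4
t=7: input=3 -> V=0 FIRE
t=8: input=1 -> V=7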